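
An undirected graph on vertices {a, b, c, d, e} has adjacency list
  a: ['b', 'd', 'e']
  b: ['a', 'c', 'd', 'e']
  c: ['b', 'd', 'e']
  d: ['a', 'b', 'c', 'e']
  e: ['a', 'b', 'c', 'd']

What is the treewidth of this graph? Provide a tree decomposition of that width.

Treewidth 3.
One optimal decomposition is:
Bags: B1 = {b, c, d, e}  B2 = {a, b, d, e}
Tree: B1–B2

Each bag holds 4 vertices, so the decomposition has width 3, which upper-bounds the treewidth. Conversely, {b, c, d, e} is a clique of size 4, and the vertices of any clique must share a bag in every tree decomposition; so some bag has ≥ 4 vertices and tw(G) ≥ 3. The upper and lower bounds meet at 3, so that is the treewidth.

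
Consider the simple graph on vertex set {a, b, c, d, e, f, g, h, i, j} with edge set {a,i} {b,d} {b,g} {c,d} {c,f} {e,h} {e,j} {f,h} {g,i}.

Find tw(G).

1

A width-1 tree decomposition is:
Bags: B1 = {e, j}  B2 = {e, h}  B3 = {f, h}  B4 = {c, f}  B5 = {c, d}  B6 = {b, d}  B7 = {b, g}  B8 = {g, i}  B9 = {a, i}
Tree: B1–B2, B2–B3, B3–B4, B4–B5, B5–B6, B6–B7, B7–B8, B8–B9
Every bag has size at most 2, so the width is 2 − 1 = 1 and tw(G) ≤ 1. Since G has at least one edge (e.g. j–e), it is not an edgeless graph, so tw(G) ≥ 1. Therefore the treewidth is 1.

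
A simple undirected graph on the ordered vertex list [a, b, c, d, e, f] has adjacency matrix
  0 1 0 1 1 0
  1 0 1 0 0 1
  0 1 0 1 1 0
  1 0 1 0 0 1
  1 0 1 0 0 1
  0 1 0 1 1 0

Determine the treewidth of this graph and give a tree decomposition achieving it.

The largest bag has 4 vertices, giving width 3; this decomposition certifies tw(G) ≤ 3. For the lower bound: the 4 vertex sets {c,e}, {a,b}, {d}, {f} are disjoint, each induces a connected subgraph, and every pair is joined by at least one edge of G. Contracting each set to a single vertex therefore yields K_{4} as a minor, and since treewidth is minor-monotone, tw(G) ≥ tw(K_{4}) = 3. The upper and lower bounds meet at 3, so that is the treewidth.

Treewidth 3.
Bags: B1 = {b, c, d, e}  B2 = {a, b, d, e}  B3 = {b, d, e, f}
Tree: B1–B2, B2–B3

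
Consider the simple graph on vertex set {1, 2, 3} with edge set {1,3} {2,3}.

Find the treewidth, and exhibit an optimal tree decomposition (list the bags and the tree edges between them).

The largest bag has 2 vertices, giving width 1; this decomposition certifies tw(G) ≤ 1. G has an edge, so its treewidth is at least 1. Therefore the treewidth is 1.

Treewidth 1.
Bags: B1 = {1, 3}  B2 = {2, 3}
Tree: B1–B2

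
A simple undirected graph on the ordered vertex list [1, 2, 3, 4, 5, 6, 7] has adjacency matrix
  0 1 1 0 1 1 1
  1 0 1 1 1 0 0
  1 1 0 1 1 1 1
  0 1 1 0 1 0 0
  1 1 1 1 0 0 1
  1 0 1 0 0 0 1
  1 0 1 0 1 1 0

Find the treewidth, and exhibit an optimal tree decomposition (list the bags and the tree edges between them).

The largest bag has 4 vertices, giving width 3; this decomposition certifies tw(G) ≤ 3. For the lower bound, the 4 vertices {1, 2, 3, 5} are pairwise adjacent, and any tree decomposition puts a clique entirely inside one bag — forcing width ≥ 3. Therefore the treewidth is 3.

Treewidth 3.
Bags: B1 = {1, 3, 5, 7}  B2 = {1, 2, 3, 5}  B3 = {1, 3, 6, 7}  B4 = {2, 3, 4, 5}
Tree: B1–B2, B1–B3, B2–B4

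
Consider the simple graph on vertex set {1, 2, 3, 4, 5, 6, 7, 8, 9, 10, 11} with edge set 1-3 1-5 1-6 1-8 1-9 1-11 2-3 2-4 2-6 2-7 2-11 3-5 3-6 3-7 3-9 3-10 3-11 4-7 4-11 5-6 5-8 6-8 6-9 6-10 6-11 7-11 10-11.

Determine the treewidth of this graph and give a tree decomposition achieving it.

Treewidth 3.
One optimal decomposition is:
Bags: B1 = {2, 3, 7, 11}  B2 = {2, 3, 6, 11}  B3 = {1, 3, 6, 11}  B4 = {2, 4, 7, 11}  B5 = {1, 3, 5, 6}  B6 = {3, 6, 10, 11}  B7 = {1, 5, 6, 8}  B8 = {1, 3, 6, 9}
Tree: B1–B2, B2–B3, B1–B4, B3–B5, B3–B6, B5–B7, B5–B8

Each bag holds 4 vertices, so the decomposition has width 3, which upper-bounds the treewidth. On the other hand G contains the 4-clique {1, 5, 6, 8}. A clique must lie in a single bag of any decomposition, so no decomposition can have width below 3. Combining the bounds, tw(G) = 3.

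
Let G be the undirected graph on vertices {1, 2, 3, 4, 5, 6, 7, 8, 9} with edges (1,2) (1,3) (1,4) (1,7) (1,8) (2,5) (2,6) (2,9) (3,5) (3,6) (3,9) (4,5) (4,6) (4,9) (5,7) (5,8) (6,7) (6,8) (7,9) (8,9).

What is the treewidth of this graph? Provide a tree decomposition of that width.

Each bag holds 5 vertices, so the decomposition has width 4, which upper-bounds the treewidth. For the lower bound: the 5 vertex sets {3,9}, {5,7}, {1,4}, {6}, {8} are disjoint, each induces a connected subgraph, and every pair is joined by at least one edge of G. Contracting each set to a single vertex therefore yields K_{5} as a minor, and since treewidth is minor-monotone, tw(G) ≥ tw(K_{5}) = 4. Combining the bounds, tw(G) = 4.

Treewidth 4.
One such decomposition:
Bags: B1 = {1, 3, 5, 6, 9}  B2 = {1, 5, 6, 7, 9}  B3 = {1, 4, 5, 6, 9}  B4 = {1, 5, 6, 8, 9}  B5 = {1, 2, 5, 6, 9}
Tree: B1–B2, B2–B3, B3–B4, B4–B5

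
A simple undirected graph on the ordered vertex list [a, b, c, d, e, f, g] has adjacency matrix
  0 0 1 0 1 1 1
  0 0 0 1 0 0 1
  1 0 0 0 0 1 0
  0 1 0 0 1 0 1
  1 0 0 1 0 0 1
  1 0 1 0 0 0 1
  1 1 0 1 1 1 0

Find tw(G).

A width-2 tree decomposition is:
Bags: B1 = {a, f, g}  B2 = {a, c, f}  B3 = {a, e, g}  B4 = {d, e, g}  B5 = {b, d, g}
Tree: B1–B2, B1–B3, B3–B4, B4–B5
Every bag has size at most 3, so the width is 3 − 1 = 2 and tw(G) ≤ 2. For the lower bound, the 3 vertices {d, e, g} are pairwise adjacent, and any tree decomposition puts a clique entirely inside one bag — forcing width ≥ 2. Therefore the treewidth is 2.

2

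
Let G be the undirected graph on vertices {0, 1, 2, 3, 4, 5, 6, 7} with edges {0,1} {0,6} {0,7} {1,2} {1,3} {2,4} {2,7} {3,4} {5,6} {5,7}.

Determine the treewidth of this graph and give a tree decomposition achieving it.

Every bag has size at most 3, so the width is 3 − 1 = 2 and tw(G) ≤ 2. The edges 5–6–0–7–5 form a cycle, so G is not a tree and its treewidth is at least 2. Therefore the treewidth is 2.

Treewidth 2.
One optimal decomposition is:
Bags: B1 = {5, 6, 7}  B2 = {0, 6, 7}  B3 = {0, 2, 7}  B4 = {0, 1, 2}  B5 = {1, 2, 4}  B6 = {1, 3, 4}
Tree: B1–B2, B2–B3, B3–B4, B4–B5, B5–B6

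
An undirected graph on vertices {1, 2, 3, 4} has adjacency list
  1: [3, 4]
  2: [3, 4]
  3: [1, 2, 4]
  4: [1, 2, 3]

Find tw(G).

A width-2 tree decomposition is:
Bags: B1 = {2, 3, 4}  B2 = {1, 3, 4}
Tree: B1–B2
Each bag holds 3 vertices, so the decomposition has width 2, which upper-bounds the treewidth. On the other hand G contains the 3-clique {1, 3, 4}. A clique must lie in a single bag of any decomposition, so no decomposition can have width below 2. The upper and lower bounds meet at 2, so that is the treewidth.

2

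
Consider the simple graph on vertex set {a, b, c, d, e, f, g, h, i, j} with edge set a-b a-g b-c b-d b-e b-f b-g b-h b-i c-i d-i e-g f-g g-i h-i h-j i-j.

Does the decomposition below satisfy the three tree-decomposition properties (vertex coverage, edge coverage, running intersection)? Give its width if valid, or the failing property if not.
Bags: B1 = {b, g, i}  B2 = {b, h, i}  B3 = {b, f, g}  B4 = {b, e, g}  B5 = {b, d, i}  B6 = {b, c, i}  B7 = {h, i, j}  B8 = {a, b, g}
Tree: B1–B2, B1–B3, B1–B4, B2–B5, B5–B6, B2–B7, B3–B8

Yes; width 2.

Vertex coverage: the bags together contain {a, b, c, d, e, f, g, h, i, j}, the full vertex set. Edge coverage: each edge of G has both endpoints in at least one bag. Running intersection: for every vertex, the bags containing it form a connected subtree. All three properties hold, so this is a valid tree decomposition of width max|bag| − 1 = 2, and hence tw(G) ≤ 2.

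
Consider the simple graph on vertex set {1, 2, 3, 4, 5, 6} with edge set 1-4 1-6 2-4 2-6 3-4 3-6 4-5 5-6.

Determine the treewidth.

2

A width-2 tree decomposition is:
Bags: B1 = {4, 5, 6}  B2 = {3, 4, 6}  B3 = {2, 4, 6}  B4 = {1, 4, 6}
Tree: B1–B2, B2–B3, B3–B4
Every bag has size at most 3, so the width is 3 − 1 = 2 and tw(G) ≤ 2. Since 4–5–6–3–4 is a cycle in G, G is not acyclic. Forests are exactly the graphs of treewidth ≤ 1, so tw(G) ≥ 2. The upper and lower bounds meet at 2, so that is the treewidth.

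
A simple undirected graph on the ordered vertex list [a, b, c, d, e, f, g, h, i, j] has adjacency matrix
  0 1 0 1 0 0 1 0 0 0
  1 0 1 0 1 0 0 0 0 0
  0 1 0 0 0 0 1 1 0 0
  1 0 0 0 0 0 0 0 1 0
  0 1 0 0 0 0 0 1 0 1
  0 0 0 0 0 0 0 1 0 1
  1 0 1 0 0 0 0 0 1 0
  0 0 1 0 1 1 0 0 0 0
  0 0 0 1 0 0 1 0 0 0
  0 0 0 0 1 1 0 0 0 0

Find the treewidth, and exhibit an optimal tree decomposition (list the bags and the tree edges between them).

Treewidth 2.
Bags: B1 = {f, h, j}  B2 = {e, h, j}  B3 = {c, e, h}  B4 = {b, c, e}  B5 = {b, c, g}  B6 = {a, b, g}  B7 = {a, g, i}  B8 = {a, d, i}
Tree: B1–B2, B2–B3, B3–B4, B4–B5, B5–B6, B6–B7, B7–B8

The largest bag has 3 vertices, giving width 2; this decomposition certifies tw(G) ≤ 2. The edges f–j–e–h–f form a cycle, so G is not a tree and its treewidth is at least 2. The upper and lower bounds meet at 2, so that is the treewidth.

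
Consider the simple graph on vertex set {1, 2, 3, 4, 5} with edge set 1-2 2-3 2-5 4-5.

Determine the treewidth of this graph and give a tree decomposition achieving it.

Every bag has size at most 2, so the width is 2 − 1 = 1 and tw(G) ≤ 1. Any graph with an edge has treewidth ≥ 1, and G has the edge 4–5. Combining the bounds, tw(G) = 1.

Treewidth 1.
One such decomposition:
Bags: B1 = {4, 5}  B2 = {2, 5}  B3 = {1, 2}  B4 = {2, 3}
Tree: B1–B2, B2–B3, B3–B4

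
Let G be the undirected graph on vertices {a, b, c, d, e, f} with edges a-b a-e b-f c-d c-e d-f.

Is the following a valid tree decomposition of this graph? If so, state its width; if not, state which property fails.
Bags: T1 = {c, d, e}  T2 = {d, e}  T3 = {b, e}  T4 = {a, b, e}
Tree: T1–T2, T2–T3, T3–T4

No — vertex f appears in no bag.

A tree decomposition must satisfy three properties: every vertex lies in some bag; for every edge, both endpoints lie together in some bag; and for every vertex, the bags containing it form a connected subtree. Here vertex f appears in no bag, so the decomposition is invalid.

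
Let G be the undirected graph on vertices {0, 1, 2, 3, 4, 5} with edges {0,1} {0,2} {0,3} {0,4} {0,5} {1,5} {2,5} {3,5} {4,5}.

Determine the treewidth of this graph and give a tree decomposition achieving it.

The largest bag has 3 vertices, giving width 2; this decomposition certifies tw(G) ≤ 2. Conversely, {0, 1, 5} is a clique of size 3, and the vertices of any clique must share a bag in every tree decomposition; so some bag has ≥ 3 vertices and tw(G) ≥ 2. Therefore the treewidth is 2.

Treewidth 2.
Bags: B1 = {0, 4, 5}  B2 = {0, 1, 5}  B3 = {0, 2, 5}  B4 = {0, 3, 5}
Tree: B1–B2, B2–B3, B3–B4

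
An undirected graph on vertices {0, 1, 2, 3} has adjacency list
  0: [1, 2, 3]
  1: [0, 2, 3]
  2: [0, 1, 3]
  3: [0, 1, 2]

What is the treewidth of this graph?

A width-3 tree decomposition is:
Bags: B1 = {0, 1, 2, 3}
Tree: (single bag)
With just one bag of size 4, the width is 4 − 1 = 3, so tw(G) ≤ 3. Conversely, {0, 1, 2, 3} is a clique of size 4, and the vertices of any clique must share a bag in every tree decomposition; so some bag has ≥ 4 vertices and tw(G) ≥ 3. Combining the bounds, tw(G) = 3.

3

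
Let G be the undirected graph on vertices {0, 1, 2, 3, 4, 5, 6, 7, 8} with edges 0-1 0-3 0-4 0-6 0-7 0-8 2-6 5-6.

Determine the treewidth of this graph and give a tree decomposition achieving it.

Treewidth 1.
One such decomposition:
Bags: B1 = {0, 6}  B2 = {2, 6}  B3 = {0, 7}  B4 = {0, 1}  B5 = {5, 6}  B6 = {0, 3}  B7 = {0, 8}  B8 = {0, 4}
Tree: B1–B2, B1–B3, B1–B4, B2–B5, B1–B6, B3–B7, B7–B8

The largest bag has 2 vertices, giving width 1; this decomposition certifies tw(G) ≤ 1. G has an edge, so its treewidth is at least 1. The upper and lower bounds meet at 1, so that is the treewidth.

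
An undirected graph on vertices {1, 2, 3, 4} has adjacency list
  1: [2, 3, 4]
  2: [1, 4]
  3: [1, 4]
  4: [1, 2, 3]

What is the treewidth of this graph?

A width-2 tree decomposition is:
Bags: B1 = {1, 3, 4}  B2 = {1, 2, 4}
Tree: B1–B2
The largest bag has 3 vertices, giving width 2; this decomposition certifies tw(G) ≤ 2. For the lower bound, the 3 vertices {1, 2, 4} are pairwise adjacent, and any tree decomposition puts a clique entirely inside one bag — forcing width ≥ 2. The upper and lower bounds meet at 2, so that is the treewidth.

2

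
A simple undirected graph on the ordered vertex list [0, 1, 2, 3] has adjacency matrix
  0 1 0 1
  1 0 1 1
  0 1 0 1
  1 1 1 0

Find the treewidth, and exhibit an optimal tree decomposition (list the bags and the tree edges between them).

The largest bag has 3 vertices, giving width 2; this decomposition certifies tw(G) ≤ 2. Conversely, {0, 1, 3} is a clique of size 3, and the vertices of any clique must share a bag in every tree decomposition; so some bag has ≥ 3 vertices and tw(G) ≥ 2. Combining the bounds, tw(G) = 2.

Treewidth 2.
Bags: B1 = {1, 2, 3}  B2 = {0, 1, 3}
Tree: B1–B2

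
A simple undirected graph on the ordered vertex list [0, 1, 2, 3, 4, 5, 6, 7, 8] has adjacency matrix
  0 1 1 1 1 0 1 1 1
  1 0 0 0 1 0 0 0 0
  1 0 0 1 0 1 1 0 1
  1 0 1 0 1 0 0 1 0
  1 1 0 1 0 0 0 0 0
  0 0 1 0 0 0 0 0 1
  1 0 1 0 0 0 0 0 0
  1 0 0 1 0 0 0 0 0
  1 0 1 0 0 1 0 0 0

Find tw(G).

A width-2 tree decomposition is:
Bags: B1 = {0, 2, 6}  B2 = {0, 2, 8}  B3 = {2, 5, 8}  B4 = {0, 2, 3}  B5 = {0, 3, 4}  B6 = {0, 3, 7}  B7 = {0, 1, 4}
Tree: B1–B2, B2–B3, B1–B4, B4–B5, B5–B6, B5–B7
Every bag has size at most 3, so the width is 3 − 1 = 2 and tw(G) ≤ 2. Conversely, {0, 1, 4} is a clique of size 3, and the vertices of any clique must share a bag in every tree decomposition; so some bag has ≥ 3 vertices and tw(G) ≥ 2. Combining the bounds, tw(G) = 2.

2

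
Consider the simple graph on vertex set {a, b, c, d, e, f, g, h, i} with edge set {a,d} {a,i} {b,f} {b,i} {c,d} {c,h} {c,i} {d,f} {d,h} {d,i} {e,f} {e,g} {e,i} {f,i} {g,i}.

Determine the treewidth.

2

A width-2 tree decomposition is:
Bags: B1 = {a, d, i}  B2 = {c, d, i}  B3 = {d, f, i}  B4 = {c, d, h}  B5 = {e, f, i}  B6 = {e, g, i}  B7 = {b, f, i}
Tree: B1–B2, B2–B3, B2–B4, B3–B5, B5–B6, B3–B7
Every bag has size at most 3, so the width is 3 − 1 = 2 and tw(G) ≤ 2. On the other hand G contains the 3-clique {c, d, h}. A clique must lie in a single bag of any decomposition, so no decomposition can have width below 2. Combining the bounds, tw(G) = 2.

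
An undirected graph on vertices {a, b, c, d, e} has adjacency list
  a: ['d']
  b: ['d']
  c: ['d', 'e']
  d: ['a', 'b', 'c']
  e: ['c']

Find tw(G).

A width-1 tree decomposition is:
Bags: B1 = {c, e}  B2 = {c, d}  B3 = {b, d}  B4 = {a, d}
Tree: B1–B2, B2–B3, B3–B4
Each bag holds 2 vertices, so the decomposition has width 1, which upper-bounds the treewidth. Since G has at least one edge (e.g. e–c), it is not an edgeless graph, so tw(G) ≥ 1. Hence tw(G) = 1 exactly.

1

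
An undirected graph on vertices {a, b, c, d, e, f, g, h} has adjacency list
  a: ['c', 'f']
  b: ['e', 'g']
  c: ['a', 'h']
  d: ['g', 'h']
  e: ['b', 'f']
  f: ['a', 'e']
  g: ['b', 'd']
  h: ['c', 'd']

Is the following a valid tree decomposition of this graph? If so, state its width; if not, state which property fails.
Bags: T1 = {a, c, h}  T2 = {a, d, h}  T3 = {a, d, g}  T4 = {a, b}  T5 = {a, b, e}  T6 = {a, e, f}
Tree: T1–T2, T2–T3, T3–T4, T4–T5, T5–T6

No — edge (g,b) lies in no bag.

A tree decomposition must satisfy three properties: every vertex lies in some bag; for every edge, both endpoints lie together in some bag; and for every vertex, the bags containing it form a connected subtree. Here edge (g,b) lies in no bag, so the decomposition is invalid.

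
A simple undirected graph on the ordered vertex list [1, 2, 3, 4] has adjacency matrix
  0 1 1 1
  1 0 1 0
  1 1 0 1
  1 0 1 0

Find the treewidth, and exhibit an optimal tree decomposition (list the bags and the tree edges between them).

Treewidth 2.
One optimal decomposition is:
Bags: B1 = {1, 3, 4}  B2 = {1, 2, 3}
Tree: B1–B2

Each bag holds 3 vertices, so the decomposition has width 2, which upper-bounds the treewidth. On the other hand G contains the 3-clique {1, 2, 3}. A clique must lie in a single bag of any decomposition, so no decomposition can have width below 2. Combining the bounds, tw(G) = 2.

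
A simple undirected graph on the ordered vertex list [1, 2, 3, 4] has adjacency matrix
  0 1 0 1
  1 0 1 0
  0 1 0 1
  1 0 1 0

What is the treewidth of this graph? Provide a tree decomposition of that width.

Treewidth 2.
One such decomposition:
Bags: B1 = {1, 3, 4}  B2 = {1, 2, 3}
Tree: B1–B2

Every bag has size at most 3, so the width is 3 − 1 = 2 and tw(G) ≤ 2. For the lower bound, G contains the cycle 1–4–3–2–1, so G is not a forest; only forests have treewidth ≤ 1, hence tw(G) ≥ 2. Therefore the treewidth is 2.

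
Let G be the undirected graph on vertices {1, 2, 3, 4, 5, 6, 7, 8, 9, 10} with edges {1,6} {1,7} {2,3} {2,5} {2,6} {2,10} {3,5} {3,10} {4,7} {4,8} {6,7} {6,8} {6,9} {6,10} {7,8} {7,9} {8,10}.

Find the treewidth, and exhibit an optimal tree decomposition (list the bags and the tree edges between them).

Treewidth 2.
One such decomposition:
Bags: B1 = {6, 7, 8}  B2 = {6, 8, 10}  B3 = {6, 7, 9}  B4 = {2, 6, 10}  B5 = {1, 6, 7}  B6 = {4, 7, 8}  B7 = {2, 3, 10}  B8 = {2, 3, 5}
Tree: B1–B2, B1–B3, B2–B4, B1–B5, B1–B6, B4–B7, B7–B8

The largest bag has 3 vertices, giving width 2; this decomposition certifies tw(G) ≤ 2. Conversely, {2, 3, 10} is a clique of size 3, and the vertices of any clique must share a bag in every tree decomposition; so some bag has ≥ 3 vertices and tw(G) ≥ 2. Hence tw(G) = 2 exactly.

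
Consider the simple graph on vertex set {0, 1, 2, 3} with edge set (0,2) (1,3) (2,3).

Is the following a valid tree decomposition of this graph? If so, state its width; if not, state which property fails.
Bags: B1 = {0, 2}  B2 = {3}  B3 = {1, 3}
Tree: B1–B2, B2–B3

No — edge (2,3) lies in no bag.

A tree decomposition must satisfy three properties: every vertex lies in some bag; for every edge, both endpoints lie together in some bag; and for every vertex, the bags containing it form a connected subtree. Here edge (2,3) lies in no bag, so the decomposition is invalid.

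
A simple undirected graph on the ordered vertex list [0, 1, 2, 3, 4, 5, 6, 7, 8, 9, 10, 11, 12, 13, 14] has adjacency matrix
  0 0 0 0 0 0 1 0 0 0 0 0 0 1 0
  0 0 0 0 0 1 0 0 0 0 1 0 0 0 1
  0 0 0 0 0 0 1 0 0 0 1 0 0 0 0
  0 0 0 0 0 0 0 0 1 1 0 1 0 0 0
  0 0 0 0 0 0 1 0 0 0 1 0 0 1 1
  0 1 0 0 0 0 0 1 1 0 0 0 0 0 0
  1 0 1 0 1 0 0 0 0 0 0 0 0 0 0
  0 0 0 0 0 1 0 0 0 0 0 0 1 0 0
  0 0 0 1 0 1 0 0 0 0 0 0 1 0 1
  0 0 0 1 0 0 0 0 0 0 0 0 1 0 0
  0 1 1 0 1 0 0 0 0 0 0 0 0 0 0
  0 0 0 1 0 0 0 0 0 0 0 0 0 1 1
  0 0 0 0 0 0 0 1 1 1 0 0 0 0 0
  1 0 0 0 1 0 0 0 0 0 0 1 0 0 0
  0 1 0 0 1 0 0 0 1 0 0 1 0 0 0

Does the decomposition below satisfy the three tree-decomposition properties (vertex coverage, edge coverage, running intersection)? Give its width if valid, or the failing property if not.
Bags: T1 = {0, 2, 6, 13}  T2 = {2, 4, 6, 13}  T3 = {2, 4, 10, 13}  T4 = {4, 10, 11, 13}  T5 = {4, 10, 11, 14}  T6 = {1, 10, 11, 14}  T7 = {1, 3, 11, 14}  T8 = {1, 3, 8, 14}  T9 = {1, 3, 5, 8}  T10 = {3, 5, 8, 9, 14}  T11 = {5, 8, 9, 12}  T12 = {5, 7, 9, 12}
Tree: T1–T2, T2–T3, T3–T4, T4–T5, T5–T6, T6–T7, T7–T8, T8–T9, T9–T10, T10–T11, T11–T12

A tree decomposition must satisfy three properties: every vertex lies in some bag; for every edge, both endpoints lie together in some bag; and for every vertex, the bags containing it form a connected subtree. Here bags containing vertex 14 are not connected in the tree, so the decomposition is invalid.

No — bags containing vertex 14 are not connected in the tree.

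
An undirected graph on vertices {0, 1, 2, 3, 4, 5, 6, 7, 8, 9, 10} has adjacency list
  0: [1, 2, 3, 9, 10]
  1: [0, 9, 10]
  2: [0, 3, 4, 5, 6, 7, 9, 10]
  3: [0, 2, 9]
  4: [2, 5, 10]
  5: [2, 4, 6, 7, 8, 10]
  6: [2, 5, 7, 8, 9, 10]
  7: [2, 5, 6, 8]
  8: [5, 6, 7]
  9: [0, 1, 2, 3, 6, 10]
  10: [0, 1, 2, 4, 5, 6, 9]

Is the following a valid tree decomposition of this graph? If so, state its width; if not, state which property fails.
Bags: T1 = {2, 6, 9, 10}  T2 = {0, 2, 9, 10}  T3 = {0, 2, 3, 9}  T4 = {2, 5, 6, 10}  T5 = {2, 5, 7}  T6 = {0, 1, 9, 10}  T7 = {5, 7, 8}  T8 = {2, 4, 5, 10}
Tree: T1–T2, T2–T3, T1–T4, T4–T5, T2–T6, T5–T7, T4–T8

No — edge (6,7) lies in no bag.

A tree decomposition must satisfy three properties: every vertex lies in some bag; for every edge, both endpoints lie together in some bag; and for every vertex, the bags containing it form a connected subtree. Here edge (6,7) lies in no bag, so the decomposition is invalid.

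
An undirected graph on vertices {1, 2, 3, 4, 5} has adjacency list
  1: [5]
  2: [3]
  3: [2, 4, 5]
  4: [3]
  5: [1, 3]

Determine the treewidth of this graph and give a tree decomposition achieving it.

Each bag holds 2 vertices, so the decomposition has width 1, which upper-bounds the treewidth. G has an edge, so its treewidth is at least 1. The upper and lower bounds meet at 1, so that is the treewidth.

Treewidth 1.
Bags: B1 = {3, 5}  B2 = {1, 5}  B3 = {2, 3}  B4 = {3, 4}
Tree: B1–B2, B1–B3, B1–B4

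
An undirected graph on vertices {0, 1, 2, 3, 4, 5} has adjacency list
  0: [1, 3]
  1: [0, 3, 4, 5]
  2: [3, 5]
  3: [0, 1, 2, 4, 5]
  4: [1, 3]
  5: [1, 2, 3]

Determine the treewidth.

A width-2 tree decomposition is:
Bags: B1 = {0, 1, 3}  B2 = {1, 3, 4}  B3 = {1, 3, 5}  B4 = {2, 3, 5}
Tree: B1–B2, B2–B3, B3–B4
The largest bag has 3 vertices, giving width 2; this decomposition certifies tw(G) ≤ 2. On the other hand G contains the 3-clique {0, 1, 3}. A clique must lie in a single bag of any decomposition, so no decomposition can have width below 2. The upper and lower bounds meet at 2, so that is the treewidth.

2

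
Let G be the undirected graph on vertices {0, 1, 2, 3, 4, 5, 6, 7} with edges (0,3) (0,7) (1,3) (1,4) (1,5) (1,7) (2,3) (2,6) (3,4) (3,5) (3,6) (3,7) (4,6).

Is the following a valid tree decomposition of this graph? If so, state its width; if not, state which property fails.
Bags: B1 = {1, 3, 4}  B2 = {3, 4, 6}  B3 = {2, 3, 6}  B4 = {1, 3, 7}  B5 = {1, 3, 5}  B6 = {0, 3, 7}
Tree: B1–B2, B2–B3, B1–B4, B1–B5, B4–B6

Checking the three conditions: (i) the bags cover all of {0, 1, 2, 3, 4, 5, 6, 7}; (ii) for each edge, some bag contains both endpoints; (iii) the bags containing any fixed vertex form a subtree. All hold, so the decomposition is valid with width 3 − 1 = 2.

Yes; width 2.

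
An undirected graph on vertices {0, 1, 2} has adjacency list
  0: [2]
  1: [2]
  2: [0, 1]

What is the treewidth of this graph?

A width-1 tree decomposition is:
Bags: B1 = {0, 2}  B2 = {1, 2}
Tree: B1–B2
Every bag has size at most 2, so the width is 2 − 1 = 1 and tw(G) ≤ 1. G has an edge, so its treewidth is at least 1. Combining the bounds, tw(G) = 1.

1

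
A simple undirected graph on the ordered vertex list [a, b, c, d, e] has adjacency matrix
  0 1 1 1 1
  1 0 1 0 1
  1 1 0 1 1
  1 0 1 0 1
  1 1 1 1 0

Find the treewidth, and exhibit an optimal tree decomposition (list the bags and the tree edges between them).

Treewidth 3.
One such decomposition:
Bags: B1 = {a, c, d, e}  B2 = {a, b, c, e}
Tree: B1–B2

Each bag holds 4 vertices, so the decomposition has width 3, which upper-bounds the treewidth. Conversely, {a, c, d, e} is a clique of size 4, and the vertices of any clique must share a bag in every tree decomposition; so some bag has ≥ 4 vertices and tw(G) ≥ 3. Hence tw(G) = 3 exactly.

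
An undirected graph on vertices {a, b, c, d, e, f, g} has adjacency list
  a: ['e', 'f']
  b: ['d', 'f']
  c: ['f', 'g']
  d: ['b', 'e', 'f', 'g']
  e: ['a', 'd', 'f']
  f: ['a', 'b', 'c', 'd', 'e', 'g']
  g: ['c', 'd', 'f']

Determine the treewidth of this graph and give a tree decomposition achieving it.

Every bag has size at most 3, so the width is 3 − 1 = 2 and tw(G) ≤ 2. Conversely, {d, f, g} is a clique of size 3, and the vertices of any clique must share a bag in every tree decomposition; so some bag has ≥ 3 vertices and tw(G) ≥ 2. Hence tw(G) = 2 exactly.

Treewidth 2.
Bags: B1 = {c, f, g}  B2 = {d, f, g}  B3 = {b, d, f}  B4 = {d, e, f}  B5 = {a, e, f}
Tree: B1–B2, B2–B3, B3–B4, B4–B5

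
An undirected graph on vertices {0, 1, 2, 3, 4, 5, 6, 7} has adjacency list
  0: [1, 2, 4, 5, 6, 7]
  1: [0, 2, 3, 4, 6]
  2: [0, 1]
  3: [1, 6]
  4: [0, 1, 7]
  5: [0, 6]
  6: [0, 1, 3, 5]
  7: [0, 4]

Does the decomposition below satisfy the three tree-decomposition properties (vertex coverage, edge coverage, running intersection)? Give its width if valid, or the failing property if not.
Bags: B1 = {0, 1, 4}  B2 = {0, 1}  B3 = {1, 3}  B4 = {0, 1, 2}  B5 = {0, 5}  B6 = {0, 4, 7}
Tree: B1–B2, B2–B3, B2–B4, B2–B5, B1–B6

A tree decomposition must satisfy three properties: every vertex lies in some bag; for every edge, both endpoints lie together in some bag; and for every vertex, the bags containing it form a connected subtree. Here vertex 6 appears in no bag, so the decomposition is invalid.

No — vertex 6 appears in no bag.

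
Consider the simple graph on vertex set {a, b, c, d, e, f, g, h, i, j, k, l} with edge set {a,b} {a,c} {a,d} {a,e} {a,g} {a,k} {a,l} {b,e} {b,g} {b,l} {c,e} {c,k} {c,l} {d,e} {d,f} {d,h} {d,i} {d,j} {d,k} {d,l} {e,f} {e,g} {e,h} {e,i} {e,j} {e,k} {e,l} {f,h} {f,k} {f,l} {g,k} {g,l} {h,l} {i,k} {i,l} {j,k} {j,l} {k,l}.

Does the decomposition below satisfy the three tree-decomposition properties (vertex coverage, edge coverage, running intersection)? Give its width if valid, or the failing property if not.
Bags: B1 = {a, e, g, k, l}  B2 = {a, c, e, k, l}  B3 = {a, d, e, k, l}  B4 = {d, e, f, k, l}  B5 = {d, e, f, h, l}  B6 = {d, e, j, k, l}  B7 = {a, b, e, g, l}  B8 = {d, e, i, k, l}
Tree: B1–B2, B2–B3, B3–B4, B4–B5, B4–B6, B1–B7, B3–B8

Checking the three conditions: (i) the bags cover all of {a, b, c, d, e, f, g, h, i, j, k, l}; (ii) for each edge, some bag contains both endpoints; (iii) the bags containing any fixed vertex form a subtree. All hold, so the decomposition is valid with width 5 − 1 = 4.

Yes; width 4.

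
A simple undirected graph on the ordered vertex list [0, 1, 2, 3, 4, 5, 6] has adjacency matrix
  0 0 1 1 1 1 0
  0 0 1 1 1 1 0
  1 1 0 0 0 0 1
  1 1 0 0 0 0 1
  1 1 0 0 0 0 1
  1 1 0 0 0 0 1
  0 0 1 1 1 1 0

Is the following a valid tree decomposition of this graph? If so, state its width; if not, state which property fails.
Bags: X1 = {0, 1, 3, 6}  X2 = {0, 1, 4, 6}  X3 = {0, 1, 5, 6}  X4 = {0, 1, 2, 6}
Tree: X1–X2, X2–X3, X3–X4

Yes; width 3.

Every vertex of G appears in some bag (union = {0, 1, 2, 3, 4, 5, 6}); every edge is covered by a bag; and for each vertex v the set of bags containing v is connected in the bag tree. The decomposition is therefore valid. The largest bag has 4 vertices, so the width is 3.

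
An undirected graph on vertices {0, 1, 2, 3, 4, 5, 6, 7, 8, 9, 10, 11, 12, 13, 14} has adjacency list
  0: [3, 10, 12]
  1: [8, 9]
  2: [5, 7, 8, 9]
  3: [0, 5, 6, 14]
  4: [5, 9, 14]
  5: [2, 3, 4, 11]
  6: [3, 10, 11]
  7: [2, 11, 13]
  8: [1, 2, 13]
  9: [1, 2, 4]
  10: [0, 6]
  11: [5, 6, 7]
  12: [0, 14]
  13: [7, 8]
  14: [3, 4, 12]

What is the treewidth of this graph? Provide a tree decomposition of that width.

Treewidth 3.
One optimal decomposition is:
Bags: B1 = {0, 6, 10, 12}  B2 = {0, 3, 6, 12}  B3 = {3, 6, 12, 14}  B4 = {3, 6, 11, 14}  B5 = {3, 5, 11, 14}  B6 = {4, 5, 11, 14}  B7 = {4, 5, 7, 11}  B8 = {2, 4, 5, 7}  B9 = {2, 4, 7, 9}  B10 = {2, 7, 9, 13}  B11 = {2, 8, 9, 13}  B12 = {1, 8, 9, 13}
Tree: B1–B2, B2–B3, B3–B4, B4–B5, B5–B6, B6–B7, B7–B8, B8–B9, B9–B10, B10–B11, B11–B12

Each bag holds 4 vertices, so the decomposition has width 3, which upper-bounds the treewidth. For the lower bound: the 4 vertex sets {0,10,12}, {6}, {3}, {4,5,11,14} are disjoint, each induces a connected subgraph, and every pair is joined by at least one edge of G. Contracting each set to a single vertex therefore yields K_{4} as a minor, and since treewidth is minor-monotone, tw(G) ≥ tw(K_{4}) = 3. The upper and lower bounds meet at 3, so that is the treewidth.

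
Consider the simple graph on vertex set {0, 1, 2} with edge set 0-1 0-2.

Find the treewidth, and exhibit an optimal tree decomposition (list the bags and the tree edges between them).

Each bag holds 2 vertices, so the decomposition has width 1, which upper-bounds the treewidth. Since G has at least one edge (e.g. 0–2), it is not an edgeless graph, so tw(G) ≥ 1. Therefore the treewidth is 1.

Treewidth 1.
One optimal decomposition is:
Bags: B1 = {0, 2}  B2 = {0, 1}
Tree: B1–B2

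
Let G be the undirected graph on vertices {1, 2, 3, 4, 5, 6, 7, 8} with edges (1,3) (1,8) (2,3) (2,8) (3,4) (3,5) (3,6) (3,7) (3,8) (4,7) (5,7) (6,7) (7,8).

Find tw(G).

2

A width-2 tree decomposition is:
Bags: B1 = {3, 7, 8}  B2 = {3, 5, 7}  B3 = {3, 4, 7}  B4 = {1, 3, 8}  B5 = {3, 6, 7}  B6 = {2, 3, 8}
Tree: B1–B2, B2–B3, B1–B4, B2–B5, B4–B6
The largest bag has 3 vertices, giving width 2; this decomposition certifies tw(G) ≤ 2. Conversely, {1, 3, 8} is a clique of size 3, and the vertices of any clique must share a bag in every tree decomposition; so some bag has ≥ 3 vertices and tw(G) ≥ 2. Hence tw(G) = 2 exactly.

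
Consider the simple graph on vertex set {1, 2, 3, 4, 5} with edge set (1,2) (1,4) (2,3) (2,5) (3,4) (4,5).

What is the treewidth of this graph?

2

A width-2 tree decomposition is:
Bags: B1 = {1, 2, 4}  B2 = {2, 4, 5}  B3 = {2, 3, 4}
Tree: B1–B2, B2–B3
Every bag has size at most 3, so the width is 3 − 1 = 2 and tw(G) ≤ 2. Since 2–1–4–5–2 is a cycle in G, G is not acyclic. Forests are exactly the graphs of treewidth ≤ 1, so tw(G) ≥ 2. The upper and lower bounds meet at 2, so that is the treewidth.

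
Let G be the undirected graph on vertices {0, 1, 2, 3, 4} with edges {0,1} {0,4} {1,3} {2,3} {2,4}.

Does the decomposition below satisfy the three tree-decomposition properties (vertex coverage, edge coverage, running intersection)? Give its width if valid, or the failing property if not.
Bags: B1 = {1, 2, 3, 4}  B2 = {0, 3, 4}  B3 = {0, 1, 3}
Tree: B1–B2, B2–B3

No — bags containing vertex 1 are not connected in the tree.

A tree decomposition must satisfy three properties: every vertex lies in some bag; for every edge, both endpoints lie together in some bag; and for every vertex, the bags containing it form a connected subtree. Here bags containing vertex 1 are not connected in the tree, so the decomposition is invalid.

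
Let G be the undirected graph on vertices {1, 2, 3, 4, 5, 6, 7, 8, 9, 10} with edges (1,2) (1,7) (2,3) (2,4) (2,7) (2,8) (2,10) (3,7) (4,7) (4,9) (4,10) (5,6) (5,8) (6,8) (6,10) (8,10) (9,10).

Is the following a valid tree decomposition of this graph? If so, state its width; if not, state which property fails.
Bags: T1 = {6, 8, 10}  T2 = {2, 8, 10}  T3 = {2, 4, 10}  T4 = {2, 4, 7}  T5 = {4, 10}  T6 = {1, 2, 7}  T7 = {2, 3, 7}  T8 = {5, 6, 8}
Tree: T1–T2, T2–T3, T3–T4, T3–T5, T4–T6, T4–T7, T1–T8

A tree decomposition must satisfy three properties: every vertex lies in some bag; for every edge, both endpoints lie together in some bag; and for every vertex, the bags containing it form a connected subtree. Here vertex 9 appears in no bag, so the decomposition is invalid.

No — vertex 9 appears in no bag.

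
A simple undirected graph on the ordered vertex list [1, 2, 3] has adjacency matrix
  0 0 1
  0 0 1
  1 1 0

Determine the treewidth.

1

A width-1 tree decomposition is:
Bags: B1 = {1, 3}  B2 = {2, 3}
Tree: B1–B2
Every bag has size at most 2, so the width is 2 − 1 = 1 and tw(G) ≤ 1. Since G has at least one edge (e.g. 1–3), it is not an edgeless graph, so tw(G) ≥ 1. Therefore the treewidth is 1.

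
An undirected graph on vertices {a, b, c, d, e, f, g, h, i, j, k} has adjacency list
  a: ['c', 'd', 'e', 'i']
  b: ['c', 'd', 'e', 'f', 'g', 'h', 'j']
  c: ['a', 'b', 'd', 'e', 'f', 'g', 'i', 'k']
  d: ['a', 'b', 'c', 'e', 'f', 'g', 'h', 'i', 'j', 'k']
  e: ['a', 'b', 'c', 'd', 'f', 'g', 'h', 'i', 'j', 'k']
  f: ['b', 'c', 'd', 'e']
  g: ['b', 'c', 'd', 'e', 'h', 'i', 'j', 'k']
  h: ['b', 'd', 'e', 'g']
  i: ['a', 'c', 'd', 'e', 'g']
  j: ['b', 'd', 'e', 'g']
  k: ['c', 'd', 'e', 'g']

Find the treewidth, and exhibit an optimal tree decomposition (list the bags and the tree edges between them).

Treewidth 4.
One optimal decomposition is:
Bags: B1 = {b, c, d, e, g}  B2 = {b, c, d, e, f}  B3 = {c, d, e, g, i}  B4 = {b, d, e, g, j}  B5 = {a, c, d, e, i}  B6 = {b, d, e, g, h}  B7 = {c, d, e, g, k}
Tree: B1–B2, B1–B3, B1–B4, B3–B5, B1–B6, B1–B7

Each bag holds 5 vertices, so the decomposition has width 4, which upper-bounds the treewidth. On the other hand G contains the 5-clique {c, d, e, g, k}. A clique must lie in a single bag of any decomposition, so no decomposition can have width below 4. The upper and lower bounds meet at 4, so that is the treewidth.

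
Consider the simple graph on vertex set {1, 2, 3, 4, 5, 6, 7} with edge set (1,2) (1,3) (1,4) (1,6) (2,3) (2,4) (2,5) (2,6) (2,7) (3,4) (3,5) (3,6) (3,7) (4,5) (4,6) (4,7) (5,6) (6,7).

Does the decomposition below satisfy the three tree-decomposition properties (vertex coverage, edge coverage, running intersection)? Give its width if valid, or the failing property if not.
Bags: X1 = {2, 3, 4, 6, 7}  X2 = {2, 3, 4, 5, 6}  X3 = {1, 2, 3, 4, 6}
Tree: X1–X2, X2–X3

Yes; width 4.

Checking the three conditions: (i) the bags cover all of {1, 2, 3, 4, 5, 6, 7}; (ii) for each edge, some bag contains both endpoints; (iii) the bags containing any fixed vertex form a subtree. All hold, so the decomposition is valid with width 5 − 1 = 4.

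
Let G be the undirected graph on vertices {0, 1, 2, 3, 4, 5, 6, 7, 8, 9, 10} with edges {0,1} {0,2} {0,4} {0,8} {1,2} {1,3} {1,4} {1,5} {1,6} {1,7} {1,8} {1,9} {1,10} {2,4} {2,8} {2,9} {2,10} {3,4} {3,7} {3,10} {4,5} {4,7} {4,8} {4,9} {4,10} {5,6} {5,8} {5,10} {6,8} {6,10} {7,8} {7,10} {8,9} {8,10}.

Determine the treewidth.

A width-4 tree decomposition is:
Bags: B1 = {1, 2, 4, 8, 9}  B2 = {1, 2, 4, 8, 10}  B3 = {1, 4, 5, 8, 10}  B4 = {1, 4, 7, 8, 10}  B5 = {1, 3, 4, 7, 10}  B6 = {1, 5, 6, 8, 10}  B7 = {0, 1, 2, 4, 8}
Tree: B1–B2, B2–B3, B3–B4, B4–B5, B3–B6, B1–B7
Every bag has size at most 5, so the width is 5 − 1 = 4 and tw(G) ≤ 4. On the other hand G contains the 5-clique {0, 1, 2, 4, 8}. A clique must lie in a single bag of any decomposition, so no decomposition can have width below 4. Therefore the treewidth is 4.

4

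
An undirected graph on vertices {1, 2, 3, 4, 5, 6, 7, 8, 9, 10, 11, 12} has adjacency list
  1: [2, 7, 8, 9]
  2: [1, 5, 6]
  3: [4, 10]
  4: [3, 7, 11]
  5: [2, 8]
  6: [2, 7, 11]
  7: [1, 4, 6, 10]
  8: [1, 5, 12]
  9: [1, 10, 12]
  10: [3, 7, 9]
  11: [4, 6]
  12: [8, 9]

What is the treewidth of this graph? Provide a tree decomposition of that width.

Treewidth 3.
One such decomposition:
Bags: B1 = {3, 4, 10, 11}  B2 = {4, 7, 10, 11}  B3 = {6, 7, 10, 11}  B4 = {6, 7, 9, 10}  B5 = {1, 6, 7, 9}  B6 = {1, 2, 6, 9}  B7 = {1, 2, 9, 12}  B8 = {1, 2, 8, 12}  B9 = {2, 5, 8, 12}
Tree: B1–B2, B2–B3, B3–B4, B4–B5, B5–B6, B6–B7, B7–B8, B8–B9

Each bag holds 4 vertices, so the decomposition has width 3, which upper-bounds the treewidth. For the lower bound: the 4 vertex sets {3,4,11}, {10}, {7}, {1,2,6,9} are disjoint, each induces a connected subgraph, and every pair is joined by at least one edge of G. Contracting each set to a single vertex therefore yields K_{4} as a minor, and since treewidth is minor-monotone, tw(G) ≥ tw(K_{4}) = 3. Therefore the treewidth is 3.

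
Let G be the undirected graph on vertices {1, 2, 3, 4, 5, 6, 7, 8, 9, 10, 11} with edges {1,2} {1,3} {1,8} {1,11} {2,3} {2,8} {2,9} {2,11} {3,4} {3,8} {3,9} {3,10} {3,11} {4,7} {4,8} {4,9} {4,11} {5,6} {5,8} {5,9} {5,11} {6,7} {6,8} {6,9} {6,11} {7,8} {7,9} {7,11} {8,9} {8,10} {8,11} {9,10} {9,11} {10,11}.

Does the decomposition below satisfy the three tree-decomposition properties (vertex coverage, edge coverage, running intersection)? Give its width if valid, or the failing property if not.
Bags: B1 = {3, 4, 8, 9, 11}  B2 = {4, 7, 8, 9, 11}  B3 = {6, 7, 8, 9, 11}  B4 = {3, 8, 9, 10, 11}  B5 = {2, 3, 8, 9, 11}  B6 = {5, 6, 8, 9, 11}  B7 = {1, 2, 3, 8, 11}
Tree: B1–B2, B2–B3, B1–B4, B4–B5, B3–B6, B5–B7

Every vertex of G appears in some bag (union = {1, 2, 3, 4, 5, 6, 7, 8, 9, 10, 11}); every edge is covered by a bag; and for each vertex v the set of bags containing v is connected in the bag tree. The decomposition is therefore valid. The largest bag has 5 vertices, so the width is 4.

Yes; width 4.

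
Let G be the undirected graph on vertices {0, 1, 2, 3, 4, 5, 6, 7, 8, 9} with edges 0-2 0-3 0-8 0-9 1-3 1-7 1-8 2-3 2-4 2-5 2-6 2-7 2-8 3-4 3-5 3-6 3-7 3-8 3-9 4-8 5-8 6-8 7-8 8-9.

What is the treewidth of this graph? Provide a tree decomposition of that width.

Treewidth 3.
One optimal decomposition is:
Bags: B1 = {0, 2, 3, 8}  B2 = {2, 3, 5, 8}  B3 = {2, 3, 4, 8}  B4 = {2, 3, 7, 8}  B5 = {0, 3, 8, 9}  B6 = {1, 3, 7, 8}  B7 = {2, 3, 6, 8}
Tree: B1–B2, B2–B3, B3–B4, B1–B5, B4–B6, B3–B7

Each bag holds 4 vertices, so the decomposition has width 3, which upper-bounds the treewidth. On the other hand G contains the 4-clique {1, 3, 7, 8}. A clique must lie in a single bag of any decomposition, so no decomposition can have width below 3. Therefore the treewidth is 3.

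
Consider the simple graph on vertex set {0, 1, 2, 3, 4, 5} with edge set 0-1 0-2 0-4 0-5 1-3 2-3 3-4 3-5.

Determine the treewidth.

2

A width-2 tree decomposition is:
Bags: B1 = {0, 3, 4}  B2 = {0, 3, 5}  B3 = {0, 2, 3}  B4 = {0, 1, 3}
Tree: B1–B2, B2–B3, B3–B4
Every bag has size at most 3, so the width is 3 − 1 = 2 and tw(G) ≤ 2. For the lower bound, G contains the cycle 4–3–5–0–4, so G is not a forest; only forests have treewidth ≤ 1, hence tw(G) ≥ 2. Hence tw(G) = 2 exactly.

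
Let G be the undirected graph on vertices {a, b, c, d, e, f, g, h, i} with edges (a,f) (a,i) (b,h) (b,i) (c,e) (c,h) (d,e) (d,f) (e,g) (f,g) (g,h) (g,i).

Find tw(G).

A width-3 tree decomposition is:
Bags: B1 = {a, b, f, i}  B2 = {b, f, g, i}  B3 = {b, f, g, h}  B4 = {d, f, g, h}  B5 = {d, e, g, h}  B6 = {c, d, e, h}
Tree: B1–B2, B2–B3, B3–B4, B4–B5, B5–B6
The largest bag has 4 vertices, giving width 3; this decomposition certifies tw(G) ≤ 3. For the lower bound: the 4 vertex sets {a,b,i}, {f}, {g}, {c,d,e,h} are disjoint, each induces a connected subgraph, and every pair is joined by at least one edge of G. Contracting each set to a single vertex therefore yields K_{4} as a minor, and since treewidth is minor-monotone, tw(G) ≥ tw(K_{4}) = 3. Hence tw(G) = 3 exactly.

3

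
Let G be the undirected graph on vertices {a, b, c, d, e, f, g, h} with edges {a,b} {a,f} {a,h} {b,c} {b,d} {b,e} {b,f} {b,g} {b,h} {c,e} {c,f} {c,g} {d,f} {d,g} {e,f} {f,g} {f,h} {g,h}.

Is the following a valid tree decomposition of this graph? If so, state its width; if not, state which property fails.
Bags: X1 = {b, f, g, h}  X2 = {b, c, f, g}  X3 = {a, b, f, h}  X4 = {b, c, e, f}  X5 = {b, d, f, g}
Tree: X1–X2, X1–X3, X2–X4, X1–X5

Yes; width 3.

Checking the three conditions: (i) the bags cover all of {a, b, c, d, e, f, g, h}; (ii) for each edge, some bag contains both endpoints; (iii) the bags containing any fixed vertex form a subtree. All hold, so the decomposition is valid with width 4 − 1 = 3.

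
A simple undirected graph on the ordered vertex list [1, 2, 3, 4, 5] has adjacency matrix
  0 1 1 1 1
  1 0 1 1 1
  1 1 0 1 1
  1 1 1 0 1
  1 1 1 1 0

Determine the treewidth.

4

A width-4 tree decomposition is:
Bags: B1 = {1, 2, 3, 4, 5}
Tree: (single bag)
With just one bag of size 5, the width is 5 − 1 = 4, so tw(G) ≤ 4. Conversely, {1, 2, 3, 4, 5} is a clique of size 5, and the vertices of any clique must share a bag in every tree decomposition; so some bag has ≥ 5 vertices and tw(G) ≥ 4. Combining the bounds, tw(G) = 4.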